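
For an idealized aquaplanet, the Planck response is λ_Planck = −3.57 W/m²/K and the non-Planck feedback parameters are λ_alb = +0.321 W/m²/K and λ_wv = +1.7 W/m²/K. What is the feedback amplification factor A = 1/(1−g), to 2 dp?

2.30

Convert to gains: g_alb = 0.321/3.57 = 0.08992; g_wv = 1.7/3.57 = 0.4762.
Total gain g = 0.56612.
A = 1/(1 − 0.56612) = 2.30.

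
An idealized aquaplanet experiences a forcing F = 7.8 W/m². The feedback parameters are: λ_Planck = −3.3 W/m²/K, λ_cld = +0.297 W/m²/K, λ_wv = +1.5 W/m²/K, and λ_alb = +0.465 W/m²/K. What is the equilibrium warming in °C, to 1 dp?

Net feedback parameter λ = (−3.3) + (+0.297) + (+1.5) + (+0.465) = -1.038 W/m²/K.
ΔT = −F/λ = −7.8/(-1.038) = 7.5 °C.

7.5 °C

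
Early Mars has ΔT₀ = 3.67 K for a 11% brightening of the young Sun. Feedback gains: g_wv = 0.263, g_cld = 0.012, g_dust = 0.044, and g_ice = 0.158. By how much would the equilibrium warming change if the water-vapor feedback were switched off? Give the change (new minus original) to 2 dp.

-2.35 K

Original: g = 0.477, ΔT = 3.67/(1−0.477) = 7.0172 K.
Without water-vapor: g' = 0.214, ΔT' = 3.67/(1−0.214) = 4.6692 K.
Change = 4.6692 − 7.0172 = -2.35 K.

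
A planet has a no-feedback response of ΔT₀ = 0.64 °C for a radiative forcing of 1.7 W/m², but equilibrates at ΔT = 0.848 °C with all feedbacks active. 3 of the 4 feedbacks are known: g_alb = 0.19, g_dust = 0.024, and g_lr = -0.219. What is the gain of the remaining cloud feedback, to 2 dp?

Amplification A = ΔT/ΔT₀ = 0.848/0.64 = 1.325.
Total gain g = 1 − 1/A = 1 − 1/1.325 = 0.2453.
Known gains sum to 0.19 + 0.024 − 0.219 = -0.005.
g_cld = 0.2453 + 0.005 = 0.25.

0.25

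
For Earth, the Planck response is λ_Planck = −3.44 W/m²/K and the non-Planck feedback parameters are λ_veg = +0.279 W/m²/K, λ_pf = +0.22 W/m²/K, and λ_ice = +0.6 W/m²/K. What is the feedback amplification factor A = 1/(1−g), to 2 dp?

1.47

Convert to gains: g_veg = 0.279/3.44 = 0.0811; g_pf = 0.22/3.44 = 0.06395; g_ice = 0.6/3.44 = 0.1744.
Total gain g = 0.31945.
A = 1/(1 − 0.31945) = 1.47.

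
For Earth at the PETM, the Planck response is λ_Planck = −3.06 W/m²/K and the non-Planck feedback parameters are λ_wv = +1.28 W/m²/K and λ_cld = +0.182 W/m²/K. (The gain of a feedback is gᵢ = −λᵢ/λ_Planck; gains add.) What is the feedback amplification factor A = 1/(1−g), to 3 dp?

1.915

Convert to gains: g_wv = 1.28/3.06 = 0.4183; g_cld = 0.182/3.06 = 0.05948.
Total gain g = 0.47778.
A = 1/(1 − 0.47778) = 1.915.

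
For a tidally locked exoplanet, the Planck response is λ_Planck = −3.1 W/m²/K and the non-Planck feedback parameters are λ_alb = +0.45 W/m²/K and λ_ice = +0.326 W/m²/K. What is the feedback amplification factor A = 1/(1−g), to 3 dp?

Convert to gains: g_alb = 0.45/3.1 = 0.1452; g_ice = 0.326/3.1 = 0.1052.
Total gain g = 0.2504.
A = 1/(1 − 0.2504) = 1.334.

1.334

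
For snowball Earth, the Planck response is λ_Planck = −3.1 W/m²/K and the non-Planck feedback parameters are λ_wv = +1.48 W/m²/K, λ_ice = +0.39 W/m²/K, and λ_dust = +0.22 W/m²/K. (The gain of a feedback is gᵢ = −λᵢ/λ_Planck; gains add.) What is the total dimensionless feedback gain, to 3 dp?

Convert to gains: g_wv = 1.48/3.1 = 0.4774; g_ice = 0.39/3.1 = 0.1258; g_dust = 0.22/3.1 = 0.07097.
Total gain g = 0.67417.

0.674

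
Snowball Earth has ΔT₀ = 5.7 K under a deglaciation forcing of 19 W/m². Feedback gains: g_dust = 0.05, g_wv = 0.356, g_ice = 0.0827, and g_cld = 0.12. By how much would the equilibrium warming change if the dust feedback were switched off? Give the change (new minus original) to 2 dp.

-1.65 K

Original: g = 0.6087, ΔT = 5.7/(1−0.6087) = 14.5668 K.
Without dust: g' = 0.5587, ΔT' = 5.7/(1−0.5587) = 12.9164 K.
Change = 12.9164 − 14.5668 = -1.65 K.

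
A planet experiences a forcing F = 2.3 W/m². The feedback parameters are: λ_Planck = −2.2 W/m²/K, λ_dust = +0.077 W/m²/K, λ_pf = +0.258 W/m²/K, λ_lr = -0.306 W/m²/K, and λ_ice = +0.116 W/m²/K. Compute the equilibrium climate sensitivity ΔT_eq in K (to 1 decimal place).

Net feedback parameter λ = (−2.2) + (+0.077) + (+0.258) + (-0.306) + (+0.116) = -2.055 W/m²/K.
ΔT = −F/λ = −2.3/(-2.055) = 1.1 K.

1.1 K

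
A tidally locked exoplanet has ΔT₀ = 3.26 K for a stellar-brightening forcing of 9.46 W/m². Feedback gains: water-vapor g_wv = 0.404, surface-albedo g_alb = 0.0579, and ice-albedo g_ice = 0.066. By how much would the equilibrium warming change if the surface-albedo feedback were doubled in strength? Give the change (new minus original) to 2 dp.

Original: g = 0.5279, ΔT = 3.26/(1−0.5279) = 6.9053 K.
With doubled surface-albedo: g' = 0.5858, ΔT' = 3.26/(1−0.5858) = 7.8706 K.
Change = 7.8706 − 6.9053 = 0.97 K.

0.97 K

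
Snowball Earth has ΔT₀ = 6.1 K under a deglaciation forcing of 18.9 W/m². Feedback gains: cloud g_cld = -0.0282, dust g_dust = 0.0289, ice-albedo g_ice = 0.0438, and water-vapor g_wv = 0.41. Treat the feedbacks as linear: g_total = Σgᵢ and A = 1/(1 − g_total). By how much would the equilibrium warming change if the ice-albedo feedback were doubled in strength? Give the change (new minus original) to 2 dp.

0.98 K

Original: g = 0.4545, ΔT = 6.1/(1−0.4545) = 11.1824 K.
With doubled ice-albedo: g' = 0.4983, ΔT' = 6.1/(1−0.4983) = 12.1587 K.
Change = 12.1587 − 11.1824 = 0.98 K.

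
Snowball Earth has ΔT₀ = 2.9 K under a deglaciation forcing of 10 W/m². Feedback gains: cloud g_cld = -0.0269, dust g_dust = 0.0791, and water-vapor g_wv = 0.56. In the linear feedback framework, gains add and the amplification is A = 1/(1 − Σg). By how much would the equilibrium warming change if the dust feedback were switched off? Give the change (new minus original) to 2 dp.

Original: g = 0.6122, ΔT = 2.9/(1−0.6122) = 7.4781 K.
Without dust: g' = 0.5331, ΔT' = 2.9/(1−0.5331) = 6.2112 K.
Change = 6.2112 − 7.4781 = -1.27 K.

-1.27 K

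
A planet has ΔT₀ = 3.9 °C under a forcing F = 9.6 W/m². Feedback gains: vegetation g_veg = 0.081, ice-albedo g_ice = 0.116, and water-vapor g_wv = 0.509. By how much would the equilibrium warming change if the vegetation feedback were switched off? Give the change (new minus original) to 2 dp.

Original: g = 0.706, ΔT = 3.9/(1−0.706) = 13.2653 °C.
Without vegetation: g' = 0.625, ΔT' = 3.9/(1−0.625) = 10.4000 °C.
Change = 10.4000 − 13.2653 = -2.87 °C.

-2.87 °C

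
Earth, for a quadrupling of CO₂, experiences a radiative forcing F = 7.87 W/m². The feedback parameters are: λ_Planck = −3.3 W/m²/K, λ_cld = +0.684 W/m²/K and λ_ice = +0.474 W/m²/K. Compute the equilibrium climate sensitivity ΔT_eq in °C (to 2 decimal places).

Net feedback parameter λ = (−3.3) + (+0.684) + (+0.474) = -2.142 W/m²/K.
ΔT = −F/λ = −7.87/(-2.142) = 3.67 °C.

3.67 °C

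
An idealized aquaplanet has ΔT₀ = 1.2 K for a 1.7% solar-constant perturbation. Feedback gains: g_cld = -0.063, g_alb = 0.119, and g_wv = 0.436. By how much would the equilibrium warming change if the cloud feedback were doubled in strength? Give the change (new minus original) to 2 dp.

Original: g = 0.492, ΔT = 1.2/(1−0.492) = 2.3622 K.
With doubled cloud: g' = 0.429, ΔT' = 1.2/(1−0.429) = 2.1016 K.
Change = 2.1016 − 2.3622 = -0.26 K.

-0.26 K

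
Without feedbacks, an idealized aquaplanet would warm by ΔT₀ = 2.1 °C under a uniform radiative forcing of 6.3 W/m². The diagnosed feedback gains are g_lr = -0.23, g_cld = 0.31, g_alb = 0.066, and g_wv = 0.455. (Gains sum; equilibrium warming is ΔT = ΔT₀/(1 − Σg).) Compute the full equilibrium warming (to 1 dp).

Total gain g = -0.23 + 0.31 + 0.066 + 0.455 = 0.601.
Amplification A = 1/(1 − 0.601) = 2.506.
ΔT = 2.1 × 2.506 = 5.3 °C.

5.3 °C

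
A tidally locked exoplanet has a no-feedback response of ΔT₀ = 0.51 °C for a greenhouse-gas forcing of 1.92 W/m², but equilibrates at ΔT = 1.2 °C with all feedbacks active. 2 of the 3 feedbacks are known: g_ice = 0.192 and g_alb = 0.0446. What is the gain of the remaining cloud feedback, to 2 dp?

Amplification A = ΔT/ΔT₀ = 1.2/0.51 = 2.353.
Total gain g = 1 − 1/A = 1 − 1/2.353 = 0.575.
Known gains sum to 0.192 + 0.0446 = 0.2366.
g_cld = 0.575 − 0.2366 = 0.34.

0.34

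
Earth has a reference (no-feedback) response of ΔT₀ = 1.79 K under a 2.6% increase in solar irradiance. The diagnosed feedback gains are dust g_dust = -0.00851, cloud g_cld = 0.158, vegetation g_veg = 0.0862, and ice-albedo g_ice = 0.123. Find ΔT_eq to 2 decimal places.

Total gain g = -0.00851 + 0.158 + 0.0862 + 0.123 = 0.35869.
Amplification A = 1/(1 − 0.35869) = 1.559.
ΔT = 1.79 × 1.559 = 2.79 K.

2.79 K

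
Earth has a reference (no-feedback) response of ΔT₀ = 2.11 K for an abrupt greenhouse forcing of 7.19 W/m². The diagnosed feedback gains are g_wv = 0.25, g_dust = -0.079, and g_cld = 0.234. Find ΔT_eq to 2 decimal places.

Total gain g = 0.25 − 0.079 + 0.234 = 0.405.
Amplification A = 1/(1 − 0.405) = 1.681.
ΔT = 2.11 × 1.681 = 3.55 K.

3.55 K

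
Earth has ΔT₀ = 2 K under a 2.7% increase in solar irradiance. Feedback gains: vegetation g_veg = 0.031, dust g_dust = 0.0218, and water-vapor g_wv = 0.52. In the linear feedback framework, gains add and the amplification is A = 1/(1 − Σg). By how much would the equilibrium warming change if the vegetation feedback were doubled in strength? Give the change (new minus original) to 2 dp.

Original: g = 0.5728, ΔT = 2/(1−0.5728) = 4.6816 K.
With doubled vegetation: g' = 0.6038, ΔT' = 2/(1−0.6038) = 5.0480 K.
Change = 5.0480 − 4.6816 = 0.37 K.

0.37 K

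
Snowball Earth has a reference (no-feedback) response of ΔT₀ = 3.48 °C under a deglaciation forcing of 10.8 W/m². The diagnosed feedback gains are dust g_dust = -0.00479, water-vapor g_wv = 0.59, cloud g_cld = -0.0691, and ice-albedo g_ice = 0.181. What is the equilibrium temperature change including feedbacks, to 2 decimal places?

Total gain g = -0.00479 + 0.59 − 0.0691 + 0.181 = 0.69711.
Amplification A = 1/(1 − 0.69711) = 3.302.
ΔT = 3.48 × 3.302 = 11.49 °C.

11.49 °C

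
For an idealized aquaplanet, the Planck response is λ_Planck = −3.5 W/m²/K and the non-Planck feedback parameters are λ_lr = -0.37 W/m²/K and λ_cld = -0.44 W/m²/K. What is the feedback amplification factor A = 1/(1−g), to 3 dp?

0.812

Convert to gains: g_lr = -0.37/3.5 = -0.1057; g_cld = -0.44/3.5 = -0.1257.
Total gain g = -0.2314.
A = 1/(1 + 0.2314) = 0.812.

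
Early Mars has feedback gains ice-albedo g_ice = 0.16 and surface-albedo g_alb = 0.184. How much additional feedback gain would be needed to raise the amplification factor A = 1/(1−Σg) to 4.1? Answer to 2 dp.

Current total gain = 0.344.
Target gain for A = 4.1: g* = 1 − 1/4.1 = 0.7561.
Additional gain needed = 0.7561 − 0.344 = 0.41.

0.41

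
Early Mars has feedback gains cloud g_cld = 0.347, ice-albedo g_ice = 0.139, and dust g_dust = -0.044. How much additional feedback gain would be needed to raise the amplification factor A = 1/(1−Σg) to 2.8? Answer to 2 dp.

Current total gain = 0.442.
Target gain for A = 2.8: g* = 1 − 1/2.8 = 0.6429.
Additional gain needed = 0.6429 − 0.442 = 0.20.

0.20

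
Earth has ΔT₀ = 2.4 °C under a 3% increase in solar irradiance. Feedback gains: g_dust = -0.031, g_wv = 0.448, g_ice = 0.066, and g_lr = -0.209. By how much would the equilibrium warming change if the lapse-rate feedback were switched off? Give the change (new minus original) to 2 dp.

1.34 °C

Original: g = 0.274, ΔT = 2.4/(1−0.274) = 3.3058 °C.
Without lapse-rate: g' = 0.483, ΔT' = 2.4/(1−0.483) = 4.6422 °C.
Change = 4.6422 − 3.3058 = 1.34 °C.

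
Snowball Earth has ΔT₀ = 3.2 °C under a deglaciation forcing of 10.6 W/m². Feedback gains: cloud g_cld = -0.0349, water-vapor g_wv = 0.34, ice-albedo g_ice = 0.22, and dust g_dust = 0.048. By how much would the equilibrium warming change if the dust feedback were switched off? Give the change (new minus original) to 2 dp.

Original: g = 0.5731, ΔT = 3.2/(1−0.5731) = 7.4959 °C.
Without dust: g' = 0.5251, ΔT' = 3.2/(1−0.5251) = 6.7383 °C.
Change = 6.7383 − 7.4959 = -0.76 °C.

-0.76 °C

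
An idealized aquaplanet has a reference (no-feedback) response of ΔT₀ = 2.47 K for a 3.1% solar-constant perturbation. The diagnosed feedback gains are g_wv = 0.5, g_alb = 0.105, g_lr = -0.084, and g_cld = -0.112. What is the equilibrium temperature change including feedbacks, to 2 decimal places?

Total gain g = 0.5 + 0.105 − 0.084 − 0.112 = 0.409.
Amplification A = 1/(1 − 0.409) = 1.692.
ΔT = 2.47 × 1.692 = 4.18 K.

4.18 K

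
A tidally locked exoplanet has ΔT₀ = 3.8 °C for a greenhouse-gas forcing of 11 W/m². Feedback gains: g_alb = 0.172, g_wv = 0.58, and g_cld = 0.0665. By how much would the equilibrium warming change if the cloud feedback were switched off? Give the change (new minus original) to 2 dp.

Original: g = 0.8185, ΔT = 3.8/(1−0.8185) = 20.9366 °C.
Without cloud: g' = 0.752, ΔT' = 3.8/(1−0.752) = 15.3226 °C.
Change = 15.3226 − 20.9366 = -5.61 °C.

-5.61 °C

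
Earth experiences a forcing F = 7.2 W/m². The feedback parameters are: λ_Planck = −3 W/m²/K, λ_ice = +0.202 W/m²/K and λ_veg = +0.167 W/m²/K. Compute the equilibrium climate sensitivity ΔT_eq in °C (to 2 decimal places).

2.74 °C

Net feedback parameter λ = (−3) + (+0.202) + (+0.167) = -2.631 W/m²/K.
ΔT = −F/λ = −7.2/(-2.631) = 2.74 °C.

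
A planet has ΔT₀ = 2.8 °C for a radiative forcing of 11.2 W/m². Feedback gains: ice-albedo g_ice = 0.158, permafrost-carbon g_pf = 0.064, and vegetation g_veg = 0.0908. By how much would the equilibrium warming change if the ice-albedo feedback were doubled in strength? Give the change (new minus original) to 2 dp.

1.22 °C

Original: g = 0.3128, ΔT = 2.8/(1−0.3128) = 4.0745 °C.
With doubled ice-albedo: g' = 0.4708, ΔT' = 2.8/(1−0.4708) = 5.2910 °C.
Change = 5.2910 − 4.0745 = 1.22 °C.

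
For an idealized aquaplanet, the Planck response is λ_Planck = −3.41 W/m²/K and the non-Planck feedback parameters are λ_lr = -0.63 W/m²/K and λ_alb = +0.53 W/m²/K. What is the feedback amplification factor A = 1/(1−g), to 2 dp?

0.97

Convert to gains: g_lr = -0.63/3.41 = -0.1848; g_alb = 0.53/3.41 = 0.1554.
Total gain g = -0.0294.
A = 1/(1 + 0.0294) = 0.97.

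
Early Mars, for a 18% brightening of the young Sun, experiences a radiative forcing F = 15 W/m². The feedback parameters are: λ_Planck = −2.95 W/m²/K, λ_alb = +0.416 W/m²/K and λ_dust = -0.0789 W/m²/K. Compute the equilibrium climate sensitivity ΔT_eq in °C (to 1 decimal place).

5.7 °C

Net feedback parameter λ = (−2.95) + (+0.416) + (-0.0789) = -2.6129 W/m²/K.
ΔT = −F/λ = −15/(-2.6129) = 5.7 °C.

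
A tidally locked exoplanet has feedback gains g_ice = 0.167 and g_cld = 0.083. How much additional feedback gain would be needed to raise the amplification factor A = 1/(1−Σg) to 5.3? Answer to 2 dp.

0.56

Current total gain = 0.25.
Target gain for A = 5.3: g* = 1 − 1/5.3 = 0.8113.
Additional gain needed = 0.8113 − 0.25 = 0.56.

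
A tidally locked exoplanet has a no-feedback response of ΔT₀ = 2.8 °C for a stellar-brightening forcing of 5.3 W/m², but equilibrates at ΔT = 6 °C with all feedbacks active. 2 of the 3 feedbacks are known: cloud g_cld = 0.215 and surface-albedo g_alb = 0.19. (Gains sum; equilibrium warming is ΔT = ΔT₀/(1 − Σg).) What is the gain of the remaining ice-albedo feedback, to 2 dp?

0.13

Amplification A = ΔT/ΔT₀ = 6/2.8 = 2.143.
Total gain g = 1 − 1/A = 1 − 1/2.143 = 0.5334.
Known gains sum to 0.215 + 0.19 = 0.405.
g_ice = 0.5334 − 0.405 = 0.13.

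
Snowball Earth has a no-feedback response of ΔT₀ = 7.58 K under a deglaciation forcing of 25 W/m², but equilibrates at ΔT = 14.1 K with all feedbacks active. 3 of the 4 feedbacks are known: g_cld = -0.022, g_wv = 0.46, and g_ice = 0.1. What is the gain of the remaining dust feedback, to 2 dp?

Amplification A = ΔT/ΔT₀ = 14.1/7.58 = 1.86.
Total gain g = 1 − 1/A = 1 − 1/1.86 = 0.4624.
Known gains sum to -0.022 + 0.46 + 0.1 = 0.538.
g_dust = 0.4624 − 0.538 = -0.08.

-0.08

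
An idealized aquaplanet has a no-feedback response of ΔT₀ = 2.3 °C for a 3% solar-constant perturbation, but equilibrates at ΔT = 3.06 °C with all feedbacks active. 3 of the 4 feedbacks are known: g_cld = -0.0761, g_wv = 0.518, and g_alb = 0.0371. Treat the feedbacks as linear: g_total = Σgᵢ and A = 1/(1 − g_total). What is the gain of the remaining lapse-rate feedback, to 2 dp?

-0.23

Amplification A = ΔT/ΔT₀ = 3.06/2.3 = 1.33.
Total gain g = 1 − 1/A = 1 − 1/1.33 = 0.2481.
Known gains sum to -0.0761 + 0.518 + 0.0371 = 0.479.
g_lr = 0.2481 − 0.479 = -0.23.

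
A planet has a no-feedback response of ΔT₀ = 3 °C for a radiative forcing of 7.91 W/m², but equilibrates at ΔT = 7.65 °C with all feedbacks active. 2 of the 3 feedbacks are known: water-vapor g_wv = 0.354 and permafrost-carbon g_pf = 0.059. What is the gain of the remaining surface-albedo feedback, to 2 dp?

Amplification A = ΔT/ΔT₀ = 7.65/3 = 2.55.
Total gain g = 1 − 1/A = 1 − 1/2.55 = 0.6078.
Known gains sum to 0.354 + 0.059 = 0.413.
g_alb = 0.6078 − 0.413 = 0.19.

0.19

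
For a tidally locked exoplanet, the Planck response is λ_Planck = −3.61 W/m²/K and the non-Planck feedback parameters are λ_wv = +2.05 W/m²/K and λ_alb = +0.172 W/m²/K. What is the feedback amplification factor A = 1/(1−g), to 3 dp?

Convert to gains: g_wv = 2.05/3.61 = 0.5679; g_alb = 0.172/3.61 = 0.04765.
Total gain g = 0.61555.
A = 1/(1 − 0.61555) = 2.601.

2.601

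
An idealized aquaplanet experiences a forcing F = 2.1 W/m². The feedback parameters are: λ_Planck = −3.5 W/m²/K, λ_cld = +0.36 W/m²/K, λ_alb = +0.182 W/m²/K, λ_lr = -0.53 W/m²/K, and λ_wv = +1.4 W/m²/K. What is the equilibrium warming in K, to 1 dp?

1.0 K

Net feedback parameter λ = (−3.5) + (+0.36) + (+0.182) + (-0.53) + (+1.4) = -2.088 W/m²/K.
ΔT = −F/λ = −2.1/(-2.088) = 1.0 K.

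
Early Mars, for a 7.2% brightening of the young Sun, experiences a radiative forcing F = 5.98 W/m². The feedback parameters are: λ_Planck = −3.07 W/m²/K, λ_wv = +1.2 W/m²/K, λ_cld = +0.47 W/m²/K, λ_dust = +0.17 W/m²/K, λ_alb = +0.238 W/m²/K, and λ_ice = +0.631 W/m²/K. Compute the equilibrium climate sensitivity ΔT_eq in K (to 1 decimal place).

16.6 K

Net feedback parameter λ = (−3.07) + (+1.2) + (+0.47) + (+0.17) + (+0.238) + (+0.631) = -0.361 W/m²/K.
ΔT = −F/λ = −5.98/(-0.361) = 16.6 K.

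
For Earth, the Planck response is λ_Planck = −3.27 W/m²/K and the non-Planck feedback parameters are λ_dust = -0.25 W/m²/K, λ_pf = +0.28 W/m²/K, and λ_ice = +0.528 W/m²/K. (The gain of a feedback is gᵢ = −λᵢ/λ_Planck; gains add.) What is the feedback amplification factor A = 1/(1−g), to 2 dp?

1.21

Convert to gains: g_dust = -0.25/3.27 = -0.07645; g_pf = 0.28/3.27 = 0.08563; g_ice = 0.528/3.27 = 0.1615.
Total gain g = 0.17068.
A = 1/(1 − 0.17068) = 1.21.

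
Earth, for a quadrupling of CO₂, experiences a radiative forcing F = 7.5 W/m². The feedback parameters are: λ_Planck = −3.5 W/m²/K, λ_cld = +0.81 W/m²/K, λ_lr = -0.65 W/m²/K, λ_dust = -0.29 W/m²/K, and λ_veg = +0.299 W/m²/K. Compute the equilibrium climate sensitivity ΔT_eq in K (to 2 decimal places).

2.25 K

Net feedback parameter λ = (−3.5) + (+0.81) + (-0.65) + (-0.29) + (+0.299) = -3.331 W/m²/K.
ΔT = −F/λ = −7.5/(-3.331) = 2.25 K.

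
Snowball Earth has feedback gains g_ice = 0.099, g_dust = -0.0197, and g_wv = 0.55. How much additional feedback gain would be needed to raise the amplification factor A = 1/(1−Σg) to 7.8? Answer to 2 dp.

Current total gain = 0.6293.
Target gain for A = 7.8: g* = 1 − 1/7.8 = 0.8718.
Additional gain needed = 0.8718 − 0.6293 = 0.24.

0.24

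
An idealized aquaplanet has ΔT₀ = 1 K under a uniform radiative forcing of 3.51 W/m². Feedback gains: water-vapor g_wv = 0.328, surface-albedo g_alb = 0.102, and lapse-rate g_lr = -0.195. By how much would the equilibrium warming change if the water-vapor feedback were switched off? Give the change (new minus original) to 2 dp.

Original: g = 0.235, ΔT = 1/(1−0.235) = 1.3072 K.
Without water-vapor: g' = -0.093, ΔT' = 1/(1+0.093) = 0.9149 K.
Change = 0.9149 − 1.3072 = -0.39 K.

-0.39 K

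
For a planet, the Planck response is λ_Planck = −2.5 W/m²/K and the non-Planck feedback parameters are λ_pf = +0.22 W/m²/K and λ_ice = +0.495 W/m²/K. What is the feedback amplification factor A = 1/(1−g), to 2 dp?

1.40

Convert to gains: g_pf = 0.22/2.5 = 0.088; g_ice = 0.495/2.5 = 0.198.
Total gain g = 0.286.
A = 1/(1 − 0.286) = 1.40.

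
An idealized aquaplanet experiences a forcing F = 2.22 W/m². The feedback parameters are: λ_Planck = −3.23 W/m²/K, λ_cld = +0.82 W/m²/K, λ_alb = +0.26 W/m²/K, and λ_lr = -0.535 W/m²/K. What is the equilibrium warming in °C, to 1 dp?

Net feedback parameter λ = (−3.23) + (+0.82) + (+0.26) + (-0.535) = -2.685 W/m²/K.
ΔT = −F/λ = −2.22/(-2.685) = 0.8 °C.

0.8 °C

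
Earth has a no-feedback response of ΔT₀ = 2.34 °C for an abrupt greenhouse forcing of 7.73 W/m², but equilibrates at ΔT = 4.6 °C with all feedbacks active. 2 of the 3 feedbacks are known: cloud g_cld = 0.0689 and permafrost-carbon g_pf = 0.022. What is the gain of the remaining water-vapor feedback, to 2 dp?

Amplification A = ΔT/ΔT₀ = 4.6/2.34 = 1.966.
Total gain g = 1 − 1/A = 1 − 1/1.966 = 0.4914.
Known gains sum to 0.0689 + 0.022 = 0.0909.
g_wv = 0.4914 − 0.0909 = 0.40.

0.40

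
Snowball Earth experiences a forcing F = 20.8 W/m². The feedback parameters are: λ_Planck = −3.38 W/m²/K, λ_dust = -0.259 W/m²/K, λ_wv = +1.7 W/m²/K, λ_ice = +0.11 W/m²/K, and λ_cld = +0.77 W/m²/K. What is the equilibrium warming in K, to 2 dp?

19.64 K

Net feedback parameter λ = (−3.38) + (-0.259) + (+1.7) + (+0.11) + (+0.77) = -1.059 W/m²/K.
ΔT = −F/λ = −20.8/(-1.059) = 19.64 K.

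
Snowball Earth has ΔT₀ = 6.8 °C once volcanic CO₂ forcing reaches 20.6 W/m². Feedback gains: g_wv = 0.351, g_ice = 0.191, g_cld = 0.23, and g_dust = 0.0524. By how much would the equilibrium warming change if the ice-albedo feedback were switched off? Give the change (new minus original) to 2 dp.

-20.18 °C

Original: g = 0.8244, ΔT = 6.8/(1−0.8244) = 38.7244 °C.
Without ice-albedo: g' = 0.6334, ΔT' = 6.8/(1−0.6334) = 18.5488 °C.
Change = 18.5488 − 38.7244 = -20.18 °C.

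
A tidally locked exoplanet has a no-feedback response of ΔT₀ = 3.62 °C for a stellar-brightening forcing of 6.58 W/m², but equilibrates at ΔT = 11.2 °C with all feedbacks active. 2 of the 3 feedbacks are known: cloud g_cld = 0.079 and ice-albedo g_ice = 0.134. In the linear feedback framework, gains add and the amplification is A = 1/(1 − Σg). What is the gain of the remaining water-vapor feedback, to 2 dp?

Amplification A = ΔT/ΔT₀ = 11.2/3.62 = 3.094.
Total gain g = 1 − 1/A = 1 − 1/3.094 = 0.6768.
Known gains sum to 0.079 + 0.134 = 0.213.
g_wv = 0.6768 − 0.213 = 0.46.

0.46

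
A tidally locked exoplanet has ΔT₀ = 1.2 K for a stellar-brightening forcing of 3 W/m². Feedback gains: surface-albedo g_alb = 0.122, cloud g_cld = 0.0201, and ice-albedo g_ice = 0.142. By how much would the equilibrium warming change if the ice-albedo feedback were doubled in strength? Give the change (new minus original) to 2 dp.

0.41 K

Original: g = 0.2841, ΔT = 1.2/(1−0.2841) = 1.6762 K.
With doubled ice-albedo: g' = 0.4261, ΔT' = 1.2/(1−0.4261) = 2.0910 K.
Change = 2.0910 − 1.6762 = 0.41 K.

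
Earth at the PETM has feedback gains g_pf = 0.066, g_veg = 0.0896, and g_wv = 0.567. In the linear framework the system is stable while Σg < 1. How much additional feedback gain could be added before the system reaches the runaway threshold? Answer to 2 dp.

Current total gain = 0.066 + 0.0896 + 0.567 = 0.7226.
Margin to runaway = 1 − 0.7226 = 0.28.

0.28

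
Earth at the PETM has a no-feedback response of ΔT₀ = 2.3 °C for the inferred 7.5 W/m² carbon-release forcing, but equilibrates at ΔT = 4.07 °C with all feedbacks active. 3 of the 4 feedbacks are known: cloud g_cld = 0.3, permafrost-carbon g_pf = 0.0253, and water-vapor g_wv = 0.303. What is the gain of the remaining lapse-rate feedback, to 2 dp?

-0.19

Amplification A = ΔT/ΔT₀ = 4.07/2.3 = 1.77.
Total gain g = 1 − 1/A = 1 − 1/1.77 = 0.435.
Known gains sum to 0.3 + 0.0253 + 0.303 = 0.6283.
g_lr = 0.435 − 0.6283 = -0.19.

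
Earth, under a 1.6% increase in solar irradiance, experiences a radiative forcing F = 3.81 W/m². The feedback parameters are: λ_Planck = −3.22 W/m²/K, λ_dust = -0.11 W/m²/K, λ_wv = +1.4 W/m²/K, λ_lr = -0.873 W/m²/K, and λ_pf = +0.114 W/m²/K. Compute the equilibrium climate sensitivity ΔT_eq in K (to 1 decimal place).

1.4 K

Net feedback parameter λ = (−3.22) + (-0.11) + (+1.4) + (-0.873) + (+0.114) = -2.689 W/m²/K.
ΔT = −F/λ = −3.81/(-2.689) = 1.4 K.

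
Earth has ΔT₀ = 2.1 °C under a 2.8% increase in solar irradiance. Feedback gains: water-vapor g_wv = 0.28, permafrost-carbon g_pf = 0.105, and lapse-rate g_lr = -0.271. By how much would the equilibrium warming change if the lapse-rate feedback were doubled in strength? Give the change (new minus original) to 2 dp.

-0.56 °C

Original: g = 0.114, ΔT = 2.1/(1−0.114) = 2.3702 °C.
With doubled lapse-rate: g' = -0.157, ΔT' = 2.1/(1+0.157) = 1.8150 °C.
Change = 1.8150 − 2.3702 = -0.56 °C.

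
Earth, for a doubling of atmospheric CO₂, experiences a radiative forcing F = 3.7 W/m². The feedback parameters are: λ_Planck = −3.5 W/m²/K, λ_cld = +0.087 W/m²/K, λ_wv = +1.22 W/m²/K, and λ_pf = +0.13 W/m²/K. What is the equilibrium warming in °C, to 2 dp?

1.79 °C

Net feedback parameter λ = (−3.5) + (+0.087) + (+1.22) + (+0.13) = -2.063 W/m²/K.
ΔT = −F/λ = −3.7/(-2.063) = 1.79 °C.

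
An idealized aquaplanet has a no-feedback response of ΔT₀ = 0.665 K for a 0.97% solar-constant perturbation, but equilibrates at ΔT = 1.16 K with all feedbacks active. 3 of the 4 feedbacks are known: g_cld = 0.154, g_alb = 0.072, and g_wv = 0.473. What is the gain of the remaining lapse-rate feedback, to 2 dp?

Amplification A = ΔT/ΔT₀ = 1.16/0.665 = 1.744.
Total gain g = 1 − 1/A = 1 − 1/1.744 = 0.4266.
Known gains sum to 0.154 + 0.072 + 0.473 = 0.699.
g_lr = 0.4266 − 0.699 = -0.27.

-0.27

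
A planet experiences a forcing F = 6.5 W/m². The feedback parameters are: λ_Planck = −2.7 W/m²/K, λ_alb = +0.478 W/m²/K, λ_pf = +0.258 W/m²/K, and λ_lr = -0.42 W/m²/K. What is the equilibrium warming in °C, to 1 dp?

Net feedback parameter λ = (−2.7) + (+0.478) + (+0.258) + (-0.42) = -2.384 W/m²/K.
ΔT = −F/λ = −6.5/(-2.384) = 2.7 °C.

2.7 °C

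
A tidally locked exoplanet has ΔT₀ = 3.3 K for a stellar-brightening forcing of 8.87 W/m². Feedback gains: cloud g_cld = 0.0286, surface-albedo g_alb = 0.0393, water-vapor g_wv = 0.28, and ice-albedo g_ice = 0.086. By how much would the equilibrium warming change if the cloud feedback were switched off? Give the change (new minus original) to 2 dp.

Original: g = 0.4339, ΔT = 3.3/(1−0.4339) = 5.8294 K.
Without cloud: g' = 0.4053, ΔT' = 3.3/(1−0.4053) = 5.5490 K.
Change = 5.5490 − 5.8294 = -0.28 K.

-0.28 K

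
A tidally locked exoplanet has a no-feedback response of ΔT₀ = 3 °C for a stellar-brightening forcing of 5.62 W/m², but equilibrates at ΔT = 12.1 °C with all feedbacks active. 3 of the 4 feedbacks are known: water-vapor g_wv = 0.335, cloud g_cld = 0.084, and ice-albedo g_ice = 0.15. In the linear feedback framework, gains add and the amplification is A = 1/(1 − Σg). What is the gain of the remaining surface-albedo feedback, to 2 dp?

0.18

Amplification A = ΔT/ΔT₀ = 12.1/3 = 4.033.
Total gain g = 1 − 1/A = 1 − 1/4.033 = 0.752.
Known gains sum to 0.335 + 0.084 + 0.15 = 0.569.
g_alb = 0.752 − 0.569 = 0.18.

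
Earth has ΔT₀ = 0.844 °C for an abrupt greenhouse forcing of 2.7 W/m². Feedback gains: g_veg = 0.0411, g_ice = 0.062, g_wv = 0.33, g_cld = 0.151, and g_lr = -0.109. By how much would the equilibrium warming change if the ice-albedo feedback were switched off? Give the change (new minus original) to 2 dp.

-0.17 °C

Original: g = 0.4751, ΔT = 0.844/(1−0.4751) = 1.6079 °C.
Without ice-albedo: g' = 0.4131, ΔT' = 0.844/(1−0.4131) = 1.4381 °C.
Change = 1.4381 − 1.6079 = -0.17 °C.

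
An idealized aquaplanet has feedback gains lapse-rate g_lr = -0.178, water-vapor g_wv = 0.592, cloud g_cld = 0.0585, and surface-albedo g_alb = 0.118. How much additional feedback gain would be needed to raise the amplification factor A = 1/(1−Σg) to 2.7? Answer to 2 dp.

Current total gain = 0.5905.
Target gain for A = 2.7: g* = 1 − 1/2.7 = 0.6296.
Additional gain needed = 0.6296 − 0.5905 = 0.04.

0.04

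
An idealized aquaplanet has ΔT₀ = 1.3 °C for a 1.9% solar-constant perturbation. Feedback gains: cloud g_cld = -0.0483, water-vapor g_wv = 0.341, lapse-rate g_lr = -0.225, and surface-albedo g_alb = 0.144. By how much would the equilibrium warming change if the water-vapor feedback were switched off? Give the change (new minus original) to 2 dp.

Original: g = 0.2117, ΔT = 1.3/(1−0.2117) = 1.6491 °C.
Without water-vapor: g' = -0.1293, ΔT' = 1.3/(1+0.1293) = 1.1512 °C.
Change = 1.1512 − 1.6491 = -0.50 °C.

-0.50 °C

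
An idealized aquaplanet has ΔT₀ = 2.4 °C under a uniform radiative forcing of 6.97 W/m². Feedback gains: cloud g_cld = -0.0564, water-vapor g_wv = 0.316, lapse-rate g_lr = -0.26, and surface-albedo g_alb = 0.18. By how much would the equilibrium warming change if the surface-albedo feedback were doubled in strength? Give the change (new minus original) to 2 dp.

0.82 °C

Original: g = 0.1796, ΔT = 2.4/(1−0.1796) = 2.9254 °C.
With doubled surface-albedo: g' = 0.3596, ΔT' = 2.4/(1−0.3596) = 3.7477 °C.
Change = 3.7477 − 2.9254 = 0.82 °C.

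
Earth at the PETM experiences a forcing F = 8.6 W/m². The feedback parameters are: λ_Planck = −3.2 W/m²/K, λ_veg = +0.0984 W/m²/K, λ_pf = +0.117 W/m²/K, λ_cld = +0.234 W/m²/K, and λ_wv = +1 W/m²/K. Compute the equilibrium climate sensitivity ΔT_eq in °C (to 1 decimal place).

Net feedback parameter λ = (−3.2) + (+0.0984) + (+0.117) + (+0.234) + (+1) = -1.7506 W/m²/K.
ΔT = −F/λ = −8.6/(-1.7506) = 4.9 °C.

4.9 °C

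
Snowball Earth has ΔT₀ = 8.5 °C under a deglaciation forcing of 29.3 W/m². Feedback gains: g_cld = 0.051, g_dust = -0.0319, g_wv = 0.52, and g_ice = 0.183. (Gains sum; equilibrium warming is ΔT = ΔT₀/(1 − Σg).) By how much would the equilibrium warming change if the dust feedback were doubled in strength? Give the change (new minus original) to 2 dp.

-3.15 °C

Original: g = 0.7221, ΔT = 8.5/(1−0.7221) = 30.5865 °C.
With doubled dust: g' = 0.6902, ΔT' = 8.5/(1−0.6902) = 27.4371 °C.
Change = 27.4371 − 30.5865 = -3.15 °C.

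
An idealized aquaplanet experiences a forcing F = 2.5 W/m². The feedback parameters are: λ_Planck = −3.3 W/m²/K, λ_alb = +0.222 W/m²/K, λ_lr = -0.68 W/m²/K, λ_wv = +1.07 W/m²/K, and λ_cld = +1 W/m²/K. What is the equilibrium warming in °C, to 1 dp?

1.5 °C

Net feedback parameter λ = (−3.3) + (+0.222) + (-0.68) + (+1.07) + (+1) = -1.688 W/m²/K.
ΔT = −F/λ = −2.5/(-1.688) = 1.5 °C.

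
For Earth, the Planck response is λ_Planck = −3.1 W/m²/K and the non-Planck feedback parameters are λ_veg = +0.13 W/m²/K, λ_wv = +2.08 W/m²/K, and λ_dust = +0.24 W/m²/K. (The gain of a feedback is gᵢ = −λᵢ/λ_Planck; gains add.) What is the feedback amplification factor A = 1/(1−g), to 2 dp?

4.77

Convert to gains: g_veg = 0.13/3.1 = 0.04194; g_wv = 2.08/3.1 = 0.671; g_dust = 0.24/3.1 = 0.07742.
Total gain g = 0.79036.
A = 1/(1 − 0.79036) = 4.77.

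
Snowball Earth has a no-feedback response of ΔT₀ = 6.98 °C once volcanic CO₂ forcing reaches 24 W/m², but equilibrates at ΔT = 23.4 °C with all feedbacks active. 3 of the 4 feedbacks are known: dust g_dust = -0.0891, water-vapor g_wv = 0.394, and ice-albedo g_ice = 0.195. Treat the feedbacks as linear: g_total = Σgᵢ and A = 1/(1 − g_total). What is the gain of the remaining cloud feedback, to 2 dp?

Amplification A = ΔT/ΔT₀ = 23.4/6.98 = 3.352.
Total gain g = 1 − 1/A = 1 − 1/3.352 = 0.7017.
Known gains sum to -0.0891 + 0.394 + 0.195 = 0.4999.
g_cld = 0.7017 − 0.4999 = 0.20.

0.20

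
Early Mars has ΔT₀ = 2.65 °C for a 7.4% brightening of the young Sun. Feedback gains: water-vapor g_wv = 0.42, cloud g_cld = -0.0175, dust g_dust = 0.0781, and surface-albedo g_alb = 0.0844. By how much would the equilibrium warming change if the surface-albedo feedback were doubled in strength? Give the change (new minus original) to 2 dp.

Original: g = 0.565, ΔT = 2.65/(1−0.565) = 6.0920 °C.
With doubled surface-albedo: g' = 0.6494, ΔT' = 2.65/(1−0.6494) = 7.5585 °C.
Change = 7.5585 − 6.0920 = 1.47 °C.

1.47 °C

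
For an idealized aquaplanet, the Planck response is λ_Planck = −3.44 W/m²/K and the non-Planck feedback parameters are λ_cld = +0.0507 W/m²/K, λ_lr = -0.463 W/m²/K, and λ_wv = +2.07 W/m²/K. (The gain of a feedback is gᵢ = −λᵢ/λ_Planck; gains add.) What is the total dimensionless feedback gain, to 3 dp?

0.482

Convert to gains: g_cld = 0.0507/3.44 = 0.01474; g_lr = -0.463/3.44 = -0.1346; g_wv = 2.07/3.44 = 0.6017.
Total gain g = 0.48184.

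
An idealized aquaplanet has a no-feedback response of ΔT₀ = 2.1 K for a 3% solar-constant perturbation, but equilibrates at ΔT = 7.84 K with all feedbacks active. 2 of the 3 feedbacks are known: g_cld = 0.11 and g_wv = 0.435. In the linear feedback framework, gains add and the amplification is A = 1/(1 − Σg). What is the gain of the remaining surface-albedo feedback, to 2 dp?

Amplification A = ΔT/ΔT₀ = 7.84/2.1 = 3.733.
Total gain g = 1 − 1/A = 1 − 1/3.733 = 0.7321.
Known gains sum to 0.11 + 0.435 = 0.545.
g_alb = 0.7321 − 0.545 = 0.19.

0.19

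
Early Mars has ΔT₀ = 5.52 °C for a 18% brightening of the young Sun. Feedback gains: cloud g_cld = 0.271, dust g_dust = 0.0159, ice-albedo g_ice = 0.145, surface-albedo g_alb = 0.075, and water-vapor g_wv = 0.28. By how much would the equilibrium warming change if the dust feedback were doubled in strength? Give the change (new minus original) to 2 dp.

Original: g = 0.7869, ΔT = 5.52/(1−0.7869) = 25.9033 °C.
With doubled dust: g' = 0.8028, ΔT' = 5.52/(1−0.8028) = 27.9919 °C.
Change = 27.9919 − 25.9033 = 2.09 °C.

2.09 °C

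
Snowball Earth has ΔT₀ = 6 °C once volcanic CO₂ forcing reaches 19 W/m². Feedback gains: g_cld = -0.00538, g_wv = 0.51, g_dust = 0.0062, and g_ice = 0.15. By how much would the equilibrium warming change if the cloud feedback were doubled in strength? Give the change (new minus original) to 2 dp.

Original: g = 0.66082, ΔT = 6/(1−0.66082) = 17.6897 °C.
With doubled cloud: g' = 0.65544, ΔT' = 6/(1−0.65544) = 17.4135 °C.
Change = 17.4135 − 17.6897 = -0.28 °C.

-0.28 °C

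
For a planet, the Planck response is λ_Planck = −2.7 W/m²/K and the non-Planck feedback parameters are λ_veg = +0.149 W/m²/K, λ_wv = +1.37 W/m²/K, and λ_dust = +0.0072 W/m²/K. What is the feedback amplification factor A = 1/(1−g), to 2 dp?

2.30

Convert to gains: g_veg = 0.149/2.7 = 0.05519; g_wv = 1.37/2.7 = 0.5074; g_dust = 0.0072/2.7 = 0.002667.
Total gain g = 0.565257.
A = 1/(1 − 0.565257) = 2.30.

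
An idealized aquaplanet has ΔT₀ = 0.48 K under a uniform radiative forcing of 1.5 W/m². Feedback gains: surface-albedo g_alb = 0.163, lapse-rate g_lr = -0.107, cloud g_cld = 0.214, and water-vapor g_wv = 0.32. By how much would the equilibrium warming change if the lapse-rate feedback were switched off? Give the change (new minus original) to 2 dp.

Original: g = 0.59, ΔT = 0.48/(1−0.59) = 1.1707 K.
Without lapse-rate: g' = 0.697, ΔT' = 0.48/(1−0.697) = 1.5842 K.
Change = 1.5842 − 1.1707 = 0.41 K.

0.41 K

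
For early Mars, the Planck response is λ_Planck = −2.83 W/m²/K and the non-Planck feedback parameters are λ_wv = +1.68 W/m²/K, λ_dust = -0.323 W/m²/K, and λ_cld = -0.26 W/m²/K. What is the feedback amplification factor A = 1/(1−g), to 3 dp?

1.633

Convert to gains: g_wv = 1.68/2.83 = 0.5936; g_dust = -0.323/2.83 = -0.1141; g_cld = -0.26/2.83 = -0.09187.
Total gain g = 0.38763.
A = 1/(1 − 0.38763) = 1.633.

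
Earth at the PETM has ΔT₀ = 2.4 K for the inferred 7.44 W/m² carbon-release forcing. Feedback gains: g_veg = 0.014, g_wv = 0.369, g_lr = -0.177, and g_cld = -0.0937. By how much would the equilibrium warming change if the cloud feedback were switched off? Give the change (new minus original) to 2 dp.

0.32 K

Original: g = 0.1123, ΔT = 2.4/(1−0.1123) = 2.7036 K.
Without cloud: g' = 0.206, ΔT' = 2.4/(1−0.206) = 3.0227 K.
Change = 3.0227 − 2.7036 = 0.32 K.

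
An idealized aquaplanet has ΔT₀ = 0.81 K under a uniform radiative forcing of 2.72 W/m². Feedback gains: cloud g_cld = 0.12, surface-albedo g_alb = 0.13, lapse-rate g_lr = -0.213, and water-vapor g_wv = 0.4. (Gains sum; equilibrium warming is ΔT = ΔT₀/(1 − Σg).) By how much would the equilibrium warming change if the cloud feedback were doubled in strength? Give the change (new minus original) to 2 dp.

0.39 K

Original: g = 0.437, ΔT = 0.81/(1−0.437) = 1.4387 K.
With doubled cloud: g' = 0.557, ΔT' = 0.81/(1−0.557) = 1.8284 K.
Change = 1.8284 − 1.4387 = 0.39 K.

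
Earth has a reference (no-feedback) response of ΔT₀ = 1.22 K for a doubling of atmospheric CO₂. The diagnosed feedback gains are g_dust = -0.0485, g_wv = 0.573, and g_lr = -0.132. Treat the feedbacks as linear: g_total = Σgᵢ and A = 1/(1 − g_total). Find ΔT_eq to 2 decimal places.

Total gain g = -0.0485 + 0.573 − 0.132 = 0.3925.
Amplification A = 1/(1 − 0.3925) = 1.646.
ΔT = 1.22 × 1.646 = 2.01 K.

2.01 K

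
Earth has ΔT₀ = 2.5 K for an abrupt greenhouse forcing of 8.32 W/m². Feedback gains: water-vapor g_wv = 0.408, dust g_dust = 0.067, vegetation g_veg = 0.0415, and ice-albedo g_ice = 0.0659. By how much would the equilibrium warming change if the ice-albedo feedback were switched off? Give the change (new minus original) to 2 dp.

Original: g = 0.5824, ΔT = 2.5/(1−0.5824) = 5.9866 K.
Without ice-albedo: g' = 0.5165, ΔT' = 2.5/(1−0.5165) = 5.1706 K.
Change = 5.1706 − 5.9866 = -0.82 K.

-0.82 K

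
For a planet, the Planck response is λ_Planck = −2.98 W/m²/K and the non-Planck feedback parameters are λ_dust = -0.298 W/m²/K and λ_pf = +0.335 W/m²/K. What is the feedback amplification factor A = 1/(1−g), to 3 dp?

1.013

Convert to gains: g_dust = -0.298/2.98 = -0.1; g_pf = 0.335/2.98 = 0.1124.
Total gain g = 0.0124.
A = 1/(1 − 0.0124) = 1.013.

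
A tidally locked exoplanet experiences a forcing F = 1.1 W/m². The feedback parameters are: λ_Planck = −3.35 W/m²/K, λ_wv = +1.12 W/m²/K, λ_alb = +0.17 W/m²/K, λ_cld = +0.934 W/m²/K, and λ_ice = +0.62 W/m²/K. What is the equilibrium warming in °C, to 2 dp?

Net feedback parameter λ = (−3.35) + (+1.12) + (+0.17) + (+0.934) + (+0.62) = -0.506 W/m²/K.
ΔT = −F/λ = −1.1/(-0.506) = 2.17 °C.

2.17 °C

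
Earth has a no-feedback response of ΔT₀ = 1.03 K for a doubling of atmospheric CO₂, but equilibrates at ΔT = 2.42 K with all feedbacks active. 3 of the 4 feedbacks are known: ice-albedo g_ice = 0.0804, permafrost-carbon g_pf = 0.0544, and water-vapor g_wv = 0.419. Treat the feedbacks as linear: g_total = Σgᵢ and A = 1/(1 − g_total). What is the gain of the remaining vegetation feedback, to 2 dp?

0.02

Amplification A = ΔT/ΔT₀ = 2.42/1.03 = 2.35.
Total gain g = 1 − 1/A = 1 − 1/2.35 = 0.5745.
Known gains sum to 0.0804 + 0.0544 + 0.419 = 0.5538.
g_veg = 0.5745 − 0.5538 = 0.02.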